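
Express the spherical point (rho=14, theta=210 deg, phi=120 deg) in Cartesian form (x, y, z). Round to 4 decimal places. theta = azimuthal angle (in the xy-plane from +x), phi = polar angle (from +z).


x = 14 * sin(120) * cos(210) = -10.5
y = 14 * sin(120) * sin(210) = -6.0622
z = 14 * cos(120) = -7

(-10.5, -6.0622, -7)


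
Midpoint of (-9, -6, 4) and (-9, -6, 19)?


Midpoint = ((-9+-9)/2, (-6+-6)/2, (4+19)/2) = (-9, -6, 11.5)

(-9, -6, 11.5)


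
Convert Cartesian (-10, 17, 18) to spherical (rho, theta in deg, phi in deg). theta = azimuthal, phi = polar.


rho = sqrt((-10)^2 + 17^2 + 18^2) = 26.7021
theta = atan2(17, -10) = 120.4655 deg
phi = acos(18/26.7021) = 47.6153 deg

rho = 26.7021, theta = 120.4655 deg, phi = 47.6153 deg


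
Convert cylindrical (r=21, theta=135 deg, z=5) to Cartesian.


x = 21 * cos(135) = -14.8492
y = 21 * sin(135) = 14.8492
z = 5

(-14.8492, 14.8492, 5)


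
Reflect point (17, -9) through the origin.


Reflection through origin: (x, y) -> (-x, -y)
(17, -9) -> (-17, 9)

(-17, 9)


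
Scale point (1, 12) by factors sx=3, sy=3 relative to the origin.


Scaling: (x*sx, y*sy) = (1*3, 12*3) = (3, 36)

(3, 36)


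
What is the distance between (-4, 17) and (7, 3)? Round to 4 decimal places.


d = sqrt((7--4)^2 + (3-17)^2) = 17.8045

17.8045


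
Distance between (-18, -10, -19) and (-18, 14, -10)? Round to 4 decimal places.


d = sqrt((-18--18)^2 + (14--10)^2 + (-10--19)^2) = 25.632

25.632


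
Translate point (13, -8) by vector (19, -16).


Translation: (x+dx, y+dy) = (13+19, -8+-16) = (32, -24)

(32, -24)


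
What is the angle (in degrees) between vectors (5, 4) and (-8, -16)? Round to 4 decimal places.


dot = 5*-8 + 4*-16 = -104
|u| = 6.4031, |v| = 17.8885
cos(angle) = -0.908
angle = 155.2249 degrees

155.2249 degrees


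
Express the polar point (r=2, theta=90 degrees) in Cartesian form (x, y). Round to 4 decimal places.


x = 2 * cos(90) = 0
y = 2 * sin(90) = 2

(0, 2)


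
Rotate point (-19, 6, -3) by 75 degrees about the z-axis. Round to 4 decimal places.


x' = -19*cos(75) - 6*sin(75) = -10.7131
y' = -19*sin(75) + 6*cos(75) = -16.7997
z' = -3

(-10.7131, -16.7997, -3)


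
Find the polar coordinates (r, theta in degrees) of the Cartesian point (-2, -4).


r = sqrt((-2)^2 + (-4)^2) = 4.4721
theta = atan2(-4, -2) = 243.4349 degrees

r = 4.4721, theta = 243.4349 degrees


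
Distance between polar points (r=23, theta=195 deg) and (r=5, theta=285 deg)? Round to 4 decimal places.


d = sqrt(r1^2 + r2^2 - 2*r1*r2*cos(t2-t1))
d = sqrt(23^2 + 5^2 - 2*23*5*cos(285-195)) = 23.5372

23.5372


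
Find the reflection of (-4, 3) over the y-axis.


Reflection across y-axis: (x, y) -> (-x, y)
(-4, 3) -> (4, 3)

(4, 3)


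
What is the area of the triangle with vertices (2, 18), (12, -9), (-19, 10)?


Area = |x1(y2-y3) + x2(y3-y1) + x3(y1-y2)| / 2
= |2*(-9-10) + 12*(10-18) + -19*(18--9)| / 2
= 323.5

323.5


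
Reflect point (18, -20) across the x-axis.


Reflection across x-axis: (x, y) -> (x, -y)
(18, -20) -> (18, 20)

(18, 20)


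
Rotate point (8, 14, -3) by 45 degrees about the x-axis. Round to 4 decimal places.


x' = 8
y' = 14*cos(45) - -3*sin(45) = 12.0208
z' = 14*sin(45) + -3*cos(45) = 7.7782

(8, 12.0208, 7.7782)


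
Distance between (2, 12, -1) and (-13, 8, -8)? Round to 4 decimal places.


d = sqrt((-13-2)^2 + (8-12)^2 + (-8--1)^2) = 17.0294

17.0294


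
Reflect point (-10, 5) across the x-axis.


Reflection across x-axis: (x, y) -> (x, -y)
(-10, 5) -> (-10, -5)

(-10, -5)


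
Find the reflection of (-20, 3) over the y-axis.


Reflection across y-axis: (x, y) -> (-x, y)
(-20, 3) -> (20, 3)

(20, 3)


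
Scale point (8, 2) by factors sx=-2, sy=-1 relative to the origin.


Scaling: (x*sx, y*sy) = (8*-2, 2*-1) = (-16, -2)

(-16, -2)


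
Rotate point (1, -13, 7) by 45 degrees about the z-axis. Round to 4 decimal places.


x' = 1*cos(45) - -13*sin(45) = 9.8995
y' = 1*sin(45) + -13*cos(45) = -8.4853
z' = 7

(9.8995, -8.4853, 7)


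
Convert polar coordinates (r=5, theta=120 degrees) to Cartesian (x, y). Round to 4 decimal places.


x = 5 * cos(120) = -2.5
y = 5 * sin(120) = 4.3301

(-2.5, 4.3301)


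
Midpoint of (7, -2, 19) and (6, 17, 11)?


Midpoint = ((7+6)/2, (-2+17)/2, (19+11)/2) = (6.5, 7.5, 15)

(6.5, 7.5, 15)


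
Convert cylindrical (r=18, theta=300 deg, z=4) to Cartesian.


x = 18 * cos(300) = 9
y = 18 * sin(300) = -15.5885
z = 4

(9, -15.5885, 4)


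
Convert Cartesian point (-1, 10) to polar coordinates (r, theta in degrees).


r = sqrt((-1)^2 + 10^2) = 10.0499
theta = atan2(10, -1) = 95.7106 degrees

r = 10.0499, theta = 95.7106 degrees


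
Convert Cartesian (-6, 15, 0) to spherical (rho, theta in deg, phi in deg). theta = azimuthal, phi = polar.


rho = sqrt((-6)^2 + 15^2 + 0^2) = 16.1555
theta = atan2(15, -6) = 111.8014 deg
phi = acos(0/16.1555) = 90 deg

rho = 16.1555, theta = 111.8014 deg, phi = 90 deg


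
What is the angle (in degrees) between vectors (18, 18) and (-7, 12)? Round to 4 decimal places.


dot = 18*-7 + 18*12 = 90
|u| = 25.4558, |v| = 13.8924
cos(angle) = 0.2545
angle = 75.2564 degrees

75.2564 degrees


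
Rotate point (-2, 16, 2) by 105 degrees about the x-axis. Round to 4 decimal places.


x' = -2
y' = 16*cos(105) - 2*sin(105) = -6.073
z' = 16*sin(105) + 2*cos(105) = 14.9372

(-2, -6.073, 14.9372)


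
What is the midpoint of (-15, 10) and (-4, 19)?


Midpoint = ((-15+-4)/2, (10+19)/2) = (-9.5, 14.5)

(-9.5, 14.5)


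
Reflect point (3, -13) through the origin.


Reflection through origin: (x, y) -> (-x, -y)
(3, -13) -> (-3, 13)

(-3, 13)


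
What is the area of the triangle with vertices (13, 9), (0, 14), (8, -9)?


Area = |x1(y2-y3) + x2(y3-y1) + x3(y1-y2)| / 2
= |13*(14--9) + 0*(-9-9) + 8*(9-14)| / 2
= 129.5

129.5


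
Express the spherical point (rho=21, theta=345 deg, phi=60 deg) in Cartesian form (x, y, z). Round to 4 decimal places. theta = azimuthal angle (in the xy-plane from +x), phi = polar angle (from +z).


x = 21 * sin(60) * cos(345) = 17.5668
y = 21 * sin(60) * sin(345) = -4.707
z = 21 * cos(60) = 10.5

(17.5668, -4.707, 10.5)


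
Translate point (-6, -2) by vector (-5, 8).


Translation: (x+dx, y+dy) = (-6+-5, -2+8) = (-11, 6)

(-11, 6)


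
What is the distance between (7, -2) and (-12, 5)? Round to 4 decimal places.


d = sqrt((-12-7)^2 + (5--2)^2) = 20.2485

20.2485


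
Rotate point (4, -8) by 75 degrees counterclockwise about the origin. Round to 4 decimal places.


x' = 4*cos(75) - -8*sin(75) = 8.7627
y' = 4*sin(75) + -8*cos(75) = 1.7932

(8.7627, 1.7932)


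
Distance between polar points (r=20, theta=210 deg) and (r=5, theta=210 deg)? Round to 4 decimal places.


d = sqrt(r1^2 + r2^2 - 2*r1*r2*cos(t2-t1))
d = sqrt(20^2 + 5^2 - 2*20*5*cos(210-210)) = 15

15


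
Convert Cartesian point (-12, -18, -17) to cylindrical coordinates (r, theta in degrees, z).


r = sqrt((-12)^2 + (-18)^2) = 21.6333
theta = atan2(-18, -12) = 236.3099 deg
z = -17

r = 21.6333, theta = 236.3099 deg, z = -17


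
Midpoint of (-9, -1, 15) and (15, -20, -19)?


Midpoint = ((-9+15)/2, (-1+-20)/2, (15+-19)/2) = (3, -10.5, -2)

(3, -10.5, -2)


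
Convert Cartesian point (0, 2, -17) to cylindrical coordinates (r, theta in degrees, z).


r = sqrt(0^2 + 2^2) = 2
theta = atan2(2, 0) = 90 deg
z = -17

r = 2, theta = 90 deg, z = -17


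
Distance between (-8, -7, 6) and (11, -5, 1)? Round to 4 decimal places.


d = sqrt((11--8)^2 + (-5--7)^2 + (1-6)^2) = 19.7484

19.7484


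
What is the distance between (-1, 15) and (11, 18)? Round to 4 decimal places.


d = sqrt((11--1)^2 + (18-15)^2) = 12.3693

12.3693


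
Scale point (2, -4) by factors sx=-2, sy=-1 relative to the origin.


Scaling: (x*sx, y*sy) = (2*-2, -4*-1) = (-4, 4)

(-4, 4)


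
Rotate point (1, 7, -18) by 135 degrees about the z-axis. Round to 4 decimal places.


x' = 1*cos(135) - 7*sin(135) = -5.6569
y' = 1*sin(135) + 7*cos(135) = -4.2426
z' = -18

(-5.6569, -4.2426, -18)


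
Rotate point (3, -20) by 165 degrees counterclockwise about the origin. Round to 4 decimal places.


x' = 3*cos(165) - -20*sin(165) = 2.2786
y' = 3*sin(165) + -20*cos(165) = 20.095

(2.2786, 20.095)


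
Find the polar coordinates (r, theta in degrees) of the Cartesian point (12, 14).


r = sqrt(12^2 + 14^2) = 18.4391
theta = atan2(14, 12) = 49.3987 degrees

r = 18.4391, theta = 49.3987 degrees


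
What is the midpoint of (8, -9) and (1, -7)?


Midpoint = ((8+1)/2, (-9+-7)/2) = (4.5, -8)

(4.5, -8)


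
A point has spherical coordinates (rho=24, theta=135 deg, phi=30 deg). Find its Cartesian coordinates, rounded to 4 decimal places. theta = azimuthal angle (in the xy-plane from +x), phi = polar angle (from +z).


x = 24 * sin(30) * cos(135) = -8.4853
y = 24 * sin(30) * sin(135) = 8.4853
z = 24 * cos(30) = 20.7846

(-8.4853, 8.4853, 20.7846)


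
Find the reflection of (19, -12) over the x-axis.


Reflection across x-axis: (x, y) -> (x, -y)
(19, -12) -> (19, 12)

(19, 12)


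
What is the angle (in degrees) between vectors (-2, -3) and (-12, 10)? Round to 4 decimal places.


dot = -2*-12 + -3*10 = -6
|u| = 3.6056, |v| = 15.6205
cos(angle) = -0.1065
angle = 96.1155 degrees

96.1155 degrees


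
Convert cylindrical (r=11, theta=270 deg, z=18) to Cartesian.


x = 11 * cos(270) = 0
y = 11 * sin(270) = -11
z = 18

(0, -11, 18)


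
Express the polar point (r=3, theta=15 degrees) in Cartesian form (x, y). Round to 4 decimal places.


x = 3 * cos(15) = 2.8978
y = 3 * sin(15) = 0.7765

(2.8978, 0.7765)


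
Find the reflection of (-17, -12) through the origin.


Reflection through origin: (x, y) -> (-x, -y)
(-17, -12) -> (17, 12)

(17, 12)


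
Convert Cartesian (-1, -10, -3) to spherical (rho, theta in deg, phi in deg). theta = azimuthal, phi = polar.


rho = sqrt((-1)^2 + (-10)^2 + (-3)^2) = 10.4881
theta = atan2(-10, -1) = 264.2894 deg
phi = acos(-3/10.4881) = 106.621 deg

rho = 10.4881, theta = 264.2894 deg, phi = 106.621 deg


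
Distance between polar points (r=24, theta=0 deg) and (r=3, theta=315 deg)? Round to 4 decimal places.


d = sqrt(r1^2 + r2^2 - 2*r1*r2*cos(t2-t1))
d = sqrt(24^2 + 3^2 - 2*24*3*cos(315-0)) = 21.9813

21.9813


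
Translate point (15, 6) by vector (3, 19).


Translation: (x+dx, y+dy) = (15+3, 6+19) = (18, 25)

(18, 25)


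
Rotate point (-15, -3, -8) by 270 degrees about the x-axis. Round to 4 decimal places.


x' = -15
y' = -3*cos(270) - -8*sin(270) = -8
z' = -3*sin(270) + -8*cos(270) = 3

(-15, -8, 3)


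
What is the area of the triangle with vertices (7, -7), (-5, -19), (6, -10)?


Area = |x1(y2-y3) + x2(y3-y1) + x3(y1-y2)| / 2
= |7*(-19--10) + -5*(-10--7) + 6*(-7--19)| / 2
= 12

12


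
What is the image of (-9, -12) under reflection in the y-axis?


Reflection across y-axis: (x, y) -> (-x, y)
(-9, -12) -> (9, -12)

(9, -12)


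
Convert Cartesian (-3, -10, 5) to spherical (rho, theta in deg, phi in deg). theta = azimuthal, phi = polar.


rho = sqrt((-3)^2 + (-10)^2 + 5^2) = 11.5758
theta = atan2(-10, -3) = 253.3008 deg
phi = acos(5/11.5758) = 64.4096 deg

rho = 11.5758, theta = 253.3008 deg, phi = 64.4096 deg


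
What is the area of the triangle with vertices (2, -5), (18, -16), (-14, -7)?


Area = |x1(y2-y3) + x2(y3-y1) + x3(y1-y2)| / 2
= |2*(-16--7) + 18*(-7--5) + -14*(-5--16)| / 2
= 104

104


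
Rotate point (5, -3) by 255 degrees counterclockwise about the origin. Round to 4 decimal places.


x' = 5*cos(255) - -3*sin(255) = -4.1919
y' = 5*sin(255) + -3*cos(255) = -4.0532

(-4.1919, -4.0532)


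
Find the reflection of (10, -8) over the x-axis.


Reflection across x-axis: (x, y) -> (x, -y)
(10, -8) -> (10, 8)

(10, 8)


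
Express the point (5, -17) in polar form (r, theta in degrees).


r = sqrt(5^2 + (-17)^2) = 17.72
theta = atan2(-17, 5) = 286.3895 degrees

r = 17.72, theta = 286.3895 degrees


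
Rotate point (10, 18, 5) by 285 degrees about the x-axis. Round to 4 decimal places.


x' = 10
y' = 18*cos(285) - 5*sin(285) = 9.4884
z' = 18*sin(285) + 5*cos(285) = -16.0926

(10, 9.4884, -16.0926)


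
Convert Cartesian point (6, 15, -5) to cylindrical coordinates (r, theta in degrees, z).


r = sqrt(6^2 + 15^2) = 16.1555
theta = atan2(15, 6) = 68.1986 deg
z = -5

r = 16.1555, theta = 68.1986 deg, z = -5


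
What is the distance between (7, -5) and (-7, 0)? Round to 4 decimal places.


d = sqrt((-7-7)^2 + (0--5)^2) = 14.8661

14.8661


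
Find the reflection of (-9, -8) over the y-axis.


Reflection across y-axis: (x, y) -> (-x, y)
(-9, -8) -> (9, -8)

(9, -8)


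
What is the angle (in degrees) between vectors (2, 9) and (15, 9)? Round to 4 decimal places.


dot = 2*15 + 9*9 = 111
|u| = 9.2195, |v| = 17.4929
cos(angle) = 0.6883
angle = 46.5074 degrees

46.5074 degrees


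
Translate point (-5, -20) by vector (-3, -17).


Translation: (x+dx, y+dy) = (-5+-3, -20+-17) = (-8, -37)

(-8, -37)


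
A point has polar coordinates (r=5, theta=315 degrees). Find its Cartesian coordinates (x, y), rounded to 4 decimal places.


x = 5 * cos(315) = 3.5355
y = 5 * sin(315) = -3.5355

(3.5355, -3.5355)


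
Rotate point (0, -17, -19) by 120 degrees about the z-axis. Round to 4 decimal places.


x' = 0*cos(120) - -17*sin(120) = 14.7224
y' = 0*sin(120) + -17*cos(120) = 8.5
z' = -19

(14.7224, 8.5, -19)


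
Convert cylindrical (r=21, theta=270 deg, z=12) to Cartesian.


x = 21 * cos(270) = 0
y = 21 * sin(270) = -21
z = 12

(0, -21, 12)


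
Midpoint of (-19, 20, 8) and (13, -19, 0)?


Midpoint = ((-19+13)/2, (20+-19)/2, (8+0)/2) = (-3, 0.5, 4)

(-3, 0.5, 4)


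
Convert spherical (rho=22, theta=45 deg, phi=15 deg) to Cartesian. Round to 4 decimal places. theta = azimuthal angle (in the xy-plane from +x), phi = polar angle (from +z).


x = 22 * sin(15) * cos(45) = 4.0263
y = 22 * sin(15) * sin(45) = 4.0263
z = 22 * cos(15) = 21.2504

(4.0263, 4.0263, 21.2504)


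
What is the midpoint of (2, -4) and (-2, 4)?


Midpoint = ((2+-2)/2, (-4+4)/2) = (0, 0)

(0, 0)


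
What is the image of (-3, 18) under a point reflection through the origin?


Reflection through origin: (x, y) -> (-x, -y)
(-3, 18) -> (3, -18)

(3, -18)


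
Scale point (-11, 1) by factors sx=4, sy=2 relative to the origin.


Scaling: (x*sx, y*sy) = (-11*4, 1*2) = (-44, 2)

(-44, 2)


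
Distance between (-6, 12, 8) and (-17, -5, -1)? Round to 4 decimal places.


d = sqrt((-17--6)^2 + (-5-12)^2 + (-1-8)^2) = 22.1585

22.1585


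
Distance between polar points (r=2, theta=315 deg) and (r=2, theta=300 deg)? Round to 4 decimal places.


d = sqrt(r1^2 + r2^2 - 2*r1*r2*cos(t2-t1))
d = sqrt(2^2 + 2^2 - 2*2*2*cos(300-315)) = 0.5221

0.5221


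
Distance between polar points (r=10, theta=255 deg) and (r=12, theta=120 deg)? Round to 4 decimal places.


d = sqrt(r1^2 + r2^2 - 2*r1*r2*cos(t2-t1))
d = sqrt(10^2 + 12^2 - 2*10*12*cos(120-255)) = 20.3398

20.3398


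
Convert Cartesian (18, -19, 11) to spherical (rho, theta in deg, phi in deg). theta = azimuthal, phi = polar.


rho = sqrt(18^2 + (-19)^2 + 11^2) = 28.3901
theta = atan2(-19, 18) = 313.4518 deg
phi = acos(11/28.3901) = 67.2035 deg

rho = 28.3901, theta = 313.4518 deg, phi = 67.2035 deg


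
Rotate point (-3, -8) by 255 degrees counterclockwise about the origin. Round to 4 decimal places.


x' = -3*cos(255) - -8*sin(255) = -6.9509
y' = -3*sin(255) + -8*cos(255) = 4.9683

(-6.9509, 4.9683)


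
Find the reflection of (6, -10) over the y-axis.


Reflection across y-axis: (x, y) -> (-x, y)
(6, -10) -> (-6, -10)

(-6, -10)


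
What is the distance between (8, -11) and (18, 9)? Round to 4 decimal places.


d = sqrt((18-8)^2 + (9--11)^2) = 22.3607

22.3607


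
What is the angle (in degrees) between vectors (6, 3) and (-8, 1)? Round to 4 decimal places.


dot = 6*-8 + 3*1 = -45
|u| = 6.7082, |v| = 8.0623
cos(angle) = -0.8321
angle = 146.3099 degrees

146.3099 degrees


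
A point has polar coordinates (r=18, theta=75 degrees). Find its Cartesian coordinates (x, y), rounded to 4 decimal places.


x = 18 * cos(75) = 4.6587
y = 18 * sin(75) = 17.3867

(4.6587, 17.3867)


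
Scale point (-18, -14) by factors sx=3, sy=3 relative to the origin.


Scaling: (x*sx, y*sy) = (-18*3, -14*3) = (-54, -42)

(-54, -42)


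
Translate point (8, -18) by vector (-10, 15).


Translation: (x+dx, y+dy) = (8+-10, -18+15) = (-2, -3)

(-2, -3)


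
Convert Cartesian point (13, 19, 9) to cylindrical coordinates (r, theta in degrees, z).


r = sqrt(13^2 + 19^2) = 23.0217
theta = atan2(19, 13) = 55.6197 deg
z = 9

r = 23.0217, theta = 55.6197 deg, z = 9


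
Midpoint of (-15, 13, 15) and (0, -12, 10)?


Midpoint = ((-15+0)/2, (13+-12)/2, (15+10)/2) = (-7.5, 0.5, 12.5)

(-7.5, 0.5, 12.5)


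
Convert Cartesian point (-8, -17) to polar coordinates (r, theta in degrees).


r = sqrt((-8)^2 + (-17)^2) = 18.7883
theta = atan2(-17, -8) = 244.7989 degrees

r = 18.7883, theta = 244.7989 degrees


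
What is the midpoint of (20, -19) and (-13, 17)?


Midpoint = ((20+-13)/2, (-19+17)/2) = (3.5, -1)

(3.5, -1)


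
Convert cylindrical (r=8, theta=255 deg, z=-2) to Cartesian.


x = 8 * cos(255) = -2.0706
y = 8 * sin(255) = -7.7274
z = -2

(-2.0706, -7.7274, -2)


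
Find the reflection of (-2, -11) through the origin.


Reflection through origin: (x, y) -> (-x, -y)
(-2, -11) -> (2, 11)

(2, 11)


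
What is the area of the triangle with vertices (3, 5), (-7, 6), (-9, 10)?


Area = |x1(y2-y3) + x2(y3-y1) + x3(y1-y2)| / 2
= |3*(6-10) + -7*(10-5) + -9*(5-6)| / 2
= 19

19


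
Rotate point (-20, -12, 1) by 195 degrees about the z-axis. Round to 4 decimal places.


x' = -20*cos(195) - -12*sin(195) = 16.2127
y' = -20*sin(195) + -12*cos(195) = 16.7675
z' = 1

(16.2127, 16.7675, 1)


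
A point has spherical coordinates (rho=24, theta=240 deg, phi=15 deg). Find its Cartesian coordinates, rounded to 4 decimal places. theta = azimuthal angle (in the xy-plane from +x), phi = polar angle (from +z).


x = 24 * sin(15) * cos(240) = -3.1058
y = 24 * sin(15) * sin(240) = -5.3795
z = 24 * cos(15) = 23.1822

(-3.1058, -5.3795, 23.1822)


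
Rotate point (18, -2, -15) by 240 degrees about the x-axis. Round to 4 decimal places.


x' = 18
y' = -2*cos(240) - -15*sin(240) = -11.9904
z' = -2*sin(240) + -15*cos(240) = 9.2321

(18, -11.9904, 9.2321)


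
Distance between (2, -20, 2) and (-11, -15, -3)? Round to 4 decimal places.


d = sqrt((-11-2)^2 + (-15--20)^2 + (-3-2)^2) = 14.7986

14.7986


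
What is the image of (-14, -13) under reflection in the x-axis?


Reflection across x-axis: (x, y) -> (x, -y)
(-14, -13) -> (-14, 13)

(-14, 13)


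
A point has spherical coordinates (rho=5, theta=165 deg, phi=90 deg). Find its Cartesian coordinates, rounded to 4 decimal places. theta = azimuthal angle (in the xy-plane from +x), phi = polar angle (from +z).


x = 5 * sin(90) * cos(165) = -4.8296
y = 5 * sin(90) * sin(165) = 1.2941
z = 5 * cos(90) = 0

(-4.8296, 1.2941, 0)


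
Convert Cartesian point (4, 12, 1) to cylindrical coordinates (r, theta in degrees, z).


r = sqrt(4^2 + 12^2) = 12.6491
theta = atan2(12, 4) = 71.5651 deg
z = 1

r = 12.6491, theta = 71.5651 deg, z = 1


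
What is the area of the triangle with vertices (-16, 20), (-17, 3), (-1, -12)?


Area = |x1(y2-y3) + x2(y3-y1) + x3(y1-y2)| / 2
= |-16*(3--12) + -17*(-12-20) + -1*(20-3)| / 2
= 143.5

143.5


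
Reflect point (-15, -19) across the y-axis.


Reflection across y-axis: (x, y) -> (-x, y)
(-15, -19) -> (15, -19)

(15, -19)


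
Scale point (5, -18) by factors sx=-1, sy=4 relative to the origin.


Scaling: (x*sx, y*sy) = (5*-1, -18*4) = (-5, -72)

(-5, -72)


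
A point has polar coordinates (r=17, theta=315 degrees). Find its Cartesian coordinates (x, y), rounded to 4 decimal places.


x = 17 * cos(315) = 12.0208
y = 17 * sin(315) = -12.0208

(12.0208, -12.0208)


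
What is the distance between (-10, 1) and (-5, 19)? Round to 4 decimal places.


d = sqrt((-5--10)^2 + (19-1)^2) = 18.6815

18.6815


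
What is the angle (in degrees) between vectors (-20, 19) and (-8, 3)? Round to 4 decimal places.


dot = -20*-8 + 19*3 = 217
|u| = 27.5862, |v| = 8.544
cos(angle) = 0.9207
angle = 22.9752 degrees

22.9752 degrees


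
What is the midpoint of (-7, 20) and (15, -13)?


Midpoint = ((-7+15)/2, (20+-13)/2) = (4, 3.5)

(4, 3.5)


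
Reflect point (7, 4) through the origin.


Reflection through origin: (x, y) -> (-x, -y)
(7, 4) -> (-7, -4)

(-7, -4)


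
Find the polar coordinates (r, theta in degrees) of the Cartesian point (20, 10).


r = sqrt(20^2 + 10^2) = 22.3607
theta = atan2(10, 20) = 26.5651 degrees

r = 22.3607, theta = 26.5651 degrees


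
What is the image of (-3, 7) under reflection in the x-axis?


Reflection across x-axis: (x, y) -> (x, -y)
(-3, 7) -> (-3, -7)

(-3, -7)


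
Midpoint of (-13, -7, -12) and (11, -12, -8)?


Midpoint = ((-13+11)/2, (-7+-12)/2, (-12+-8)/2) = (-1, -9.5, -10)

(-1, -9.5, -10)


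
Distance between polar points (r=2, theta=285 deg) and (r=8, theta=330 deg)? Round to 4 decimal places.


d = sqrt(r1^2 + r2^2 - 2*r1*r2*cos(t2-t1))
d = sqrt(2^2 + 8^2 - 2*2*8*cos(330-285)) = 6.7359

6.7359


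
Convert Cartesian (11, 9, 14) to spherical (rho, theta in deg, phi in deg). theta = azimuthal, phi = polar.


rho = sqrt(11^2 + 9^2 + 14^2) = 19.9499
theta = atan2(9, 11) = 39.2894 deg
phi = acos(14/19.9499) = 45.4319 deg

rho = 19.9499, theta = 39.2894 deg, phi = 45.4319 deg


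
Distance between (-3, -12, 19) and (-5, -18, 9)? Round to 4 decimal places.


d = sqrt((-5--3)^2 + (-18--12)^2 + (9-19)^2) = 11.8322

11.8322


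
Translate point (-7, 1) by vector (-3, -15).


Translation: (x+dx, y+dy) = (-7+-3, 1+-15) = (-10, -14)

(-10, -14)


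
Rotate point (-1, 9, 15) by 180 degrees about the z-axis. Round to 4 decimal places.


x' = -1*cos(180) - 9*sin(180) = 1
y' = -1*sin(180) + 9*cos(180) = -9
z' = 15

(1, -9, 15)


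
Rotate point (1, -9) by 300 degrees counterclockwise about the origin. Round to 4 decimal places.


x' = 1*cos(300) - -9*sin(300) = -7.2942
y' = 1*sin(300) + -9*cos(300) = -5.366

(-7.2942, -5.366)


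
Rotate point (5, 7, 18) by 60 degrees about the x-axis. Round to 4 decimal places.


x' = 5
y' = 7*cos(60) - 18*sin(60) = -12.0885
z' = 7*sin(60) + 18*cos(60) = 15.0622

(5, -12.0885, 15.0622)


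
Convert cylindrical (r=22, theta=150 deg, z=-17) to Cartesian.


x = 22 * cos(150) = -19.0526
y = 22 * sin(150) = 11
z = -17

(-19.0526, 11, -17)


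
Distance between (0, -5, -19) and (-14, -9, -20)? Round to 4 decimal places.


d = sqrt((-14-0)^2 + (-9--5)^2 + (-20--19)^2) = 14.5945

14.5945


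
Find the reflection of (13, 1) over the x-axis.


Reflection across x-axis: (x, y) -> (x, -y)
(13, 1) -> (13, -1)

(13, -1)


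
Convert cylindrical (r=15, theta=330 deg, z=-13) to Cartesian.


x = 15 * cos(330) = 12.9904
y = 15 * sin(330) = -7.5
z = -13

(12.9904, -7.5, -13)


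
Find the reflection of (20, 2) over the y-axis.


Reflection across y-axis: (x, y) -> (-x, y)
(20, 2) -> (-20, 2)

(-20, 2)


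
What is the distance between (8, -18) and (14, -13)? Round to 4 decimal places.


d = sqrt((14-8)^2 + (-13--18)^2) = 7.8102

7.8102


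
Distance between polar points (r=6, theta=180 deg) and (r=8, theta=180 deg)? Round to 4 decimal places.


d = sqrt(r1^2 + r2^2 - 2*r1*r2*cos(t2-t1))
d = sqrt(6^2 + 8^2 - 2*6*8*cos(180-180)) = 2

2


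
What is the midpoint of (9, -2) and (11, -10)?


Midpoint = ((9+11)/2, (-2+-10)/2) = (10, -6)

(10, -6)


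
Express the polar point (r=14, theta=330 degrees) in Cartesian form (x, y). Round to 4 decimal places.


x = 14 * cos(330) = 12.1244
y = 14 * sin(330) = -7

(12.1244, -7)


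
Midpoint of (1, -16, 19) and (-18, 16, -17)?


Midpoint = ((1+-18)/2, (-16+16)/2, (19+-17)/2) = (-8.5, 0, 1)

(-8.5, 0, 1)


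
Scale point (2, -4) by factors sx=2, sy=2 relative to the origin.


Scaling: (x*sx, y*sy) = (2*2, -4*2) = (4, -8)

(4, -8)


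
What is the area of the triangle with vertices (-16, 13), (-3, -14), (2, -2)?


Area = |x1(y2-y3) + x2(y3-y1) + x3(y1-y2)| / 2
= |-16*(-14--2) + -3*(-2-13) + 2*(13--14)| / 2
= 145.5

145.5


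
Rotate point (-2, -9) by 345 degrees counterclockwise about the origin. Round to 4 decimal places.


x' = -2*cos(345) - -9*sin(345) = -4.2612
y' = -2*sin(345) + -9*cos(345) = -8.1757

(-4.2612, -8.1757)


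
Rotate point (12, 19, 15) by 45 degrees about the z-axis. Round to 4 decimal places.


x' = 12*cos(45) - 19*sin(45) = -4.9497
y' = 12*sin(45) + 19*cos(45) = 21.9203
z' = 15

(-4.9497, 21.9203, 15)


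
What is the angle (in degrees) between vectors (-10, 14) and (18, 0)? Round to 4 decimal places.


dot = -10*18 + 14*0 = -180
|u| = 17.2047, |v| = 18
cos(angle) = -0.5812
angle = 125.5377 degrees

125.5377 degrees


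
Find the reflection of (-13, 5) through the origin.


Reflection through origin: (x, y) -> (-x, -y)
(-13, 5) -> (13, -5)

(13, -5)


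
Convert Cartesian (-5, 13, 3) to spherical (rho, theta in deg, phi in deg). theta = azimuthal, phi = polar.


rho = sqrt((-5)^2 + 13^2 + 3^2) = 14.2478
theta = atan2(13, -5) = 111.0375 deg
phi = acos(3/14.2478) = 77.8449 deg

rho = 14.2478, theta = 111.0375 deg, phi = 77.8449 deg


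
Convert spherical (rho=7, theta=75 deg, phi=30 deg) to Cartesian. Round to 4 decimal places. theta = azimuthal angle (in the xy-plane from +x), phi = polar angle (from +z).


x = 7 * sin(30) * cos(75) = 0.9059
y = 7 * sin(30) * sin(75) = 3.3807
z = 7 * cos(30) = 6.0622

(0.9059, 3.3807, 6.0622)


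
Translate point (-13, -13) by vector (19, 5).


Translation: (x+dx, y+dy) = (-13+19, -13+5) = (6, -8)

(6, -8)


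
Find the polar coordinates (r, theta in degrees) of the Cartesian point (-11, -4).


r = sqrt((-11)^2 + (-4)^2) = 11.7047
theta = atan2(-4, -11) = 199.9831 degrees

r = 11.7047, theta = 199.9831 degrees


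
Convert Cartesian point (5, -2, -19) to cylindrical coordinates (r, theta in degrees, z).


r = sqrt(5^2 + (-2)^2) = 5.3852
theta = atan2(-2, 5) = 338.1986 deg
z = -19

r = 5.3852, theta = 338.1986 deg, z = -19


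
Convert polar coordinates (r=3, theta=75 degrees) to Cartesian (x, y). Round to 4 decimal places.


x = 3 * cos(75) = 0.7765
y = 3 * sin(75) = 2.8978

(0.7765, 2.8978)


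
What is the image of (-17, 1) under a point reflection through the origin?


Reflection through origin: (x, y) -> (-x, -y)
(-17, 1) -> (17, -1)

(17, -1)


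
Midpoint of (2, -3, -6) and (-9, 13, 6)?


Midpoint = ((2+-9)/2, (-3+13)/2, (-6+6)/2) = (-3.5, 5, 0)

(-3.5, 5, 0)


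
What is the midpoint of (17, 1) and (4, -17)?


Midpoint = ((17+4)/2, (1+-17)/2) = (10.5, -8)

(10.5, -8)


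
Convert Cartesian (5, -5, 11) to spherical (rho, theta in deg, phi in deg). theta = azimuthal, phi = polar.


rho = sqrt(5^2 + (-5)^2 + 11^2) = 13.0767
theta = atan2(-5, 5) = 315 deg
phi = acos(11/13.0767) = 32.7339 deg

rho = 13.0767, theta = 315 deg, phi = 32.7339 deg


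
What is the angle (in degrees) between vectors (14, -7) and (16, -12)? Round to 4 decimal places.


dot = 14*16 + -7*-12 = 308
|u| = 15.6525, |v| = 20
cos(angle) = 0.9839
angle = 10.3048 degrees

10.3048 degrees


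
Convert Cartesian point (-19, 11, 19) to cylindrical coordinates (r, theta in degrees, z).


r = sqrt((-19)^2 + 11^2) = 21.9545
theta = atan2(11, -19) = 149.9314 deg
z = 19

r = 21.9545, theta = 149.9314 deg, z = 19


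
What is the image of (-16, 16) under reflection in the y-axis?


Reflection across y-axis: (x, y) -> (-x, y)
(-16, 16) -> (16, 16)

(16, 16)


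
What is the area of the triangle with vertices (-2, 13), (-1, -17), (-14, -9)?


Area = |x1(y2-y3) + x2(y3-y1) + x3(y1-y2)| / 2
= |-2*(-17--9) + -1*(-9-13) + -14*(13--17)| / 2
= 191

191


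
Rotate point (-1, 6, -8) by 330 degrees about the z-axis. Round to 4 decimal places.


x' = -1*cos(330) - 6*sin(330) = 2.134
y' = -1*sin(330) + 6*cos(330) = 5.6962
z' = -8

(2.134, 5.6962, -8)


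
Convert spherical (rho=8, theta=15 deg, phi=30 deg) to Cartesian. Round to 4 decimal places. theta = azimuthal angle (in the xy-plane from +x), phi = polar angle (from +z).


x = 8 * sin(30) * cos(15) = 3.8637
y = 8 * sin(30) * sin(15) = 1.0353
z = 8 * cos(30) = 6.9282

(3.8637, 1.0353, 6.9282)


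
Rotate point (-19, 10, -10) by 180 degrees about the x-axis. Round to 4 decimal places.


x' = -19
y' = 10*cos(180) - -10*sin(180) = -10
z' = 10*sin(180) + -10*cos(180) = 10

(-19, -10, 10)


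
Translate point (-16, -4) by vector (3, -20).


Translation: (x+dx, y+dy) = (-16+3, -4+-20) = (-13, -24)

(-13, -24)


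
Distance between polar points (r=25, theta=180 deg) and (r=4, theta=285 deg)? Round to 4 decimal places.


d = sqrt(r1^2 + r2^2 - 2*r1*r2*cos(t2-t1))
d = sqrt(25^2 + 4^2 - 2*25*4*cos(285-180)) = 26.3204

26.3204


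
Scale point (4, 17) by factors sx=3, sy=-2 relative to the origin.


Scaling: (x*sx, y*sy) = (4*3, 17*-2) = (12, -34)

(12, -34)


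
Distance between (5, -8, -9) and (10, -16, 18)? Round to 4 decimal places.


d = sqrt((10-5)^2 + (-16--8)^2 + (18--9)^2) = 28.6007

28.6007


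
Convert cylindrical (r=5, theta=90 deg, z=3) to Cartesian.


x = 5 * cos(90) = 0
y = 5 * sin(90) = 5
z = 3

(0, 5, 3)


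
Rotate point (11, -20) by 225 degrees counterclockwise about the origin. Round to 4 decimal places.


x' = 11*cos(225) - -20*sin(225) = -21.9203
y' = 11*sin(225) + -20*cos(225) = 6.364

(-21.9203, 6.364)


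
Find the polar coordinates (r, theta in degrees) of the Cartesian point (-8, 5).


r = sqrt((-8)^2 + 5^2) = 9.434
theta = atan2(5, -8) = 147.9946 degrees

r = 9.434, theta = 147.9946 degrees


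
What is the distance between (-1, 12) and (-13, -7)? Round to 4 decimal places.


d = sqrt((-13--1)^2 + (-7-12)^2) = 22.4722

22.4722


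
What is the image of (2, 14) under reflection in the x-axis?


Reflection across x-axis: (x, y) -> (x, -y)
(2, 14) -> (2, -14)

(2, -14)


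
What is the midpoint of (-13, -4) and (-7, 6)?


Midpoint = ((-13+-7)/2, (-4+6)/2) = (-10, 1)

(-10, 1)


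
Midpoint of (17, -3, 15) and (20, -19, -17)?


Midpoint = ((17+20)/2, (-3+-19)/2, (15+-17)/2) = (18.5, -11, -1)

(18.5, -11, -1)


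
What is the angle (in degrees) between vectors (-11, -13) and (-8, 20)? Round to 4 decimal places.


dot = -11*-8 + -13*20 = -172
|u| = 17.0294, |v| = 21.5407
cos(angle) = -0.4689
angle = 117.9622 degrees

117.9622 degrees


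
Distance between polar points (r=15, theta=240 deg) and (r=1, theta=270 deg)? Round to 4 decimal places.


d = sqrt(r1^2 + r2^2 - 2*r1*r2*cos(t2-t1))
d = sqrt(15^2 + 1^2 - 2*15*1*cos(270-240)) = 14.1428

14.1428


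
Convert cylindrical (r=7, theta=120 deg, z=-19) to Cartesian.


x = 7 * cos(120) = -3.5
y = 7 * sin(120) = 6.0622
z = -19

(-3.5, 6.0622, -19)


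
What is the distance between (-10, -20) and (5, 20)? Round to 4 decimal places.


d = sqrt((5--10)^2 + (20--20)^2) = 42.72

42.72


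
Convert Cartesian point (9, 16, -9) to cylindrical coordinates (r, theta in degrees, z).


r = sqrt(9^2 + 16^2) = 18.3576
theta = atan2(16, 9) = 60.6422 deg
z = -9

r = 18.3576, theta = 60.6422 deg, z = -9


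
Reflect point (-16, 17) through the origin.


Reflection through origin: (x, y) -> (-x, -y)
(-16, 17) -> (16, -17)

(16, -17)


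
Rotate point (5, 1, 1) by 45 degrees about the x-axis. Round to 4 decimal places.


x' = 5
y' = 1*cos(45) - 1*sin(45) = 0
z' = 1*sin(45) + 1*cos(45) = 1.4142

(5, 0, 1.4142)


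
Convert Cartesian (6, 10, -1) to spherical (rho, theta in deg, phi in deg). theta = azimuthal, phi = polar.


rho = sqrt(6^2 + 10^2 + (-1)^2) = 11.7047
theta = atan2(10, 6) = 59.0362 deg
phi = acos(-1/11.7047) = 94.9011 deg

rho = 11.7047, theta = 59.0362 deg, phi = 94.9011 deg


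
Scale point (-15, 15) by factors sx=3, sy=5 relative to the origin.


Scaling: (x*sx, y*sy) = (-15*3, 15*5) = (-45, 75)

(-45, 75)


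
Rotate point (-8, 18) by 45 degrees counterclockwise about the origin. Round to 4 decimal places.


x' = -8*cos(45) - 18*sin(45) = -18.3848
y' = -8*sin(45) + 18*cos(45) = 7.0711

(-18.3848, 7.0711)


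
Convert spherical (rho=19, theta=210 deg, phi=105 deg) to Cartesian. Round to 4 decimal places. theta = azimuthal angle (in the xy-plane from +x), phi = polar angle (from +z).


x = 19 * sin(105) * cos(210) = -15.8938
y = 19 * sin(105) * sin(210) = -9.1763
z = 19 * cos(105) = -4.9176

(-15.8938, -9.1763, -4.9176)


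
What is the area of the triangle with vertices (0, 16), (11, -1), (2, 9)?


Area = |x1(y2-y3) + x2(y3-y1) + x3(y1-y2)| / 2
= |0*(-1-9) + 11*(9-16) + 2*(16--1)| / 2
= 21.5

21.5


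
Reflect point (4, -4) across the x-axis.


Reflection across x-axis: (x, y) -> (x, -y)
(4, -4) -> (4, 4)

(4, 4)


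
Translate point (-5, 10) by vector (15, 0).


Translation: (x+dx, y+dy) = (-5+15, 10+0) = (10, 10)

(10, 10)


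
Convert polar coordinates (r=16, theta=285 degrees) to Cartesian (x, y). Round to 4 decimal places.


x = 16 * cos(285) = 4.1411
y = 16 * sin(285) = -15.4548

(4.1411, -15.4548)


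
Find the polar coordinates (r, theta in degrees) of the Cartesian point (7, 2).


r = sqrt(7^2 + 2^2) = 7.2801
theta = atan2(2, 7) = 15.9454 degrees

r = 7.2801, theta = 15.9454 degrees


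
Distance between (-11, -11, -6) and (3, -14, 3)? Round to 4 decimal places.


d = sqrt((3--11)^2 + (-14--11)^2 + (3--6)^2) = 16.9115

16.9115


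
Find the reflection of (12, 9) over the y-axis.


Reflection across y-axis: (x, y) -> (-x, y)
(12, 9) -> (-12, 9)

(-12, 9)


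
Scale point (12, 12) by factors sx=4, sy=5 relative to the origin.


Scaling: (x*sx, y*sy) = (12*4, 12*5) = (48, 60)

(48, 60)


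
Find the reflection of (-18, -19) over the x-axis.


Reflection across x-axis: (x, y) -> (x, -y)
(-18, -19) -> (-18, 19)

(-18, 19)


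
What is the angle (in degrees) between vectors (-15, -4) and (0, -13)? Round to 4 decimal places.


dot = -15*0 + -4*-13 = 52
|u| = 15.5242, |v| = 13
cos(angle) = 0.2577
angle = 75.0686 degrees

75.0686 degrees


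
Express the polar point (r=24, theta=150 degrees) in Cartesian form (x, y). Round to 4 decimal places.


x = 24 * cos(150) = -20.7846
y = 24 * sin(150) = 12

(-20.7846, 12)


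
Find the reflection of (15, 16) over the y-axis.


Reflection across y-axis: (x, y) -> (-x, y)
(15, 16) -> (-15, 16)

(-15, 16)


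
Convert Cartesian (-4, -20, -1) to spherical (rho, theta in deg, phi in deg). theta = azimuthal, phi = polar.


rho = sqrt((-4)^2 + (-20)^2 + (-1)^2) = 20.4206
theta = atan2(-20, -4) = 258.6901 deg
phi = acos(-1/20.4206) = 92.8069 deg

rho = 20.4206, theta = 258.6901 deg, phi = 92.8069 deg


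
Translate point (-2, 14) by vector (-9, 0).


Translation: (x+dx, y+dy) = (-2+-9, 14+0) = (-11, 14)

(-11, 14)


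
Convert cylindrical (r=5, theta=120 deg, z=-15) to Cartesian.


x = 5 * cos(120) = -2.5
y = 5 * sin(120) = 4.3301
z = -15

(-2.5, 4.3301, -15)


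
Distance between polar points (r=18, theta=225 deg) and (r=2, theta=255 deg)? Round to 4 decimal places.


d = sqrt(r1^2 + r2^2 - 2*r1*r2*cos(t2-t1))
d = sqrt(18^2 + 2^2 - 2*18*2*cos(255-225)) = 16.2987

16.2987


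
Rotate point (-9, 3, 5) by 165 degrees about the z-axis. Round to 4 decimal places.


x' = -9*cos(165) - 3*sin(165) = 7.9169
y' = -9*sin(165) + 3*cos(165) = -5.2271
z' = 5

(7.9169, -5.2271, 5)


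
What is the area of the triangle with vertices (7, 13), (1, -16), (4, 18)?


Area = |x1(y2-y3) + x2(y3-y1) + x3(y1-y2)| / 2
= |7*(-16-18) + 1*(18-13) + 4*(13--16)| / 2
= 58.5

58.5


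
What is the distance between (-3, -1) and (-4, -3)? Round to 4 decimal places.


d = sqrt((-4--3)^2 + (-3--1)^2) = 2.2361

2.2361


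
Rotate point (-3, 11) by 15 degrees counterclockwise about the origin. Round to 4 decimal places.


x' = -3*cos(15) - 11*sin(15) = -5.7448
y' = -3*sin(15) + 11*cos(15) = 9.8487

(-5.7448, 9.8487)


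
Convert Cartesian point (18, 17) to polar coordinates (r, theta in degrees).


r = sqrt(18^2 + 17^2) = 24.7588
theta = atan2(17, 18) = 43.3634 degrees

r = 24.7588, theta = 43.3634 degrees


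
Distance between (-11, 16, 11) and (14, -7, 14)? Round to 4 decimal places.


d = sqrt((14--11)^2 + (-7-16)^2 + (14-11)^2) = 34.1028

34.1028


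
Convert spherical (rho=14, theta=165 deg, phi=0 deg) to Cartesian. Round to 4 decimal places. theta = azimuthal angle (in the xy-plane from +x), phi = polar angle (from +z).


x = 14 * sin(0) * cos(165) = 0
y = 14 * sin(0) * sin(165) = 0
z = 14 * cos(0) = 14

(0, 0, 14)


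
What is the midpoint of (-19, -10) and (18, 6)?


Midpoint = ((-19+18)/2, (-10+6)/2) = (-0.5, -2)

(-0.5, -2)


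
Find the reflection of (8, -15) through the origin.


Reflection through origin: (x, y) -> (-x, -y)
(8, -15) -> (-8, 15)

(-8, 15)


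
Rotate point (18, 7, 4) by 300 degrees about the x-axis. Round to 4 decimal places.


x' = 18
y' = 7*cos(300) - 4*sin(300) = 6.9641
z' = 7*sin(300) + 4*cos(300) = -4.0622

(18, 6.9641, -4.0622)


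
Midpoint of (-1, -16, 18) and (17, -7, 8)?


Midpoint = ((-1+17)/2, (-16+-7)/2, (18+8)/2) = (8, -11.5, 13)

(8, -11.5, 13)


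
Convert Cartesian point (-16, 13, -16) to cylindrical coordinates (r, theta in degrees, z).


r = sqrt((-16)^2 + 13^2) = 20.6155
theta = atan2(13, -16) = 140.9061 deg
z = -16

r = 20.6155, theta = 140.9061 deg, z = -16


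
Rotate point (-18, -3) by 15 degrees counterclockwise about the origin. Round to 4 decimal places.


x' = -18*cos(15) - -3*sin(15) = -16.6102
y' = -18*sin(15) + -3*cos(15) = -7.5565

(-16.6102, -7.5565)


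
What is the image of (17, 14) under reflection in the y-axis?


Reflection across y-axis: (x, y) -> (-x, y)
(17, 14) -> (-17, 14)

(-17, 14)


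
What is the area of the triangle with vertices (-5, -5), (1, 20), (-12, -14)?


Area = |x1(y2-y3) + x2(y3-y1) + x3(y1-y2)| / 2
= |-5*(20--14) + 1*(-14--5) + -12*(-5-20)| / 2
= 60.5

60.5


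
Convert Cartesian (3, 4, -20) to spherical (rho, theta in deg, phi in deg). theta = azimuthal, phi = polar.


rho = sqrt(3^2 + 4^2 + (-20)^2) = 20.6155
theta = atan2(4, 3) = 53.1301 deg
phi = acos(-20/20.6155) = 165.9638 deg

rho = 20.6155, theta = 53.1301 deg, phi = 165.9638 deg


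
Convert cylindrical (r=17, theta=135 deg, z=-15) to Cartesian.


x = 17 * cos(135) = -12.0208
y = 17 * sin(135) = 12.0208
z = -15

(-12.0208, 12.0208, -15)


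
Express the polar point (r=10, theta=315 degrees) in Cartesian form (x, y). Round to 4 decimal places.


x = 10 * cos(315) = 7.0711
y = 10 * sin(315) = -7.0711

(7.0711, -7.0711)


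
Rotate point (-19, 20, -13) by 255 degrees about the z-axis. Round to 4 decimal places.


x' = -19*cos(255) - 20*sin(255) = 24.2361
y' = -19*sin(255) + 20*cos(255) = 13.1762
z' = -13

(24.2361, 13.1762, -13)


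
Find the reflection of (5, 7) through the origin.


Reflection through origin: (x, y) -> (-x, -y)
(5, 7) -> (-5, -7)

(-5, -7)


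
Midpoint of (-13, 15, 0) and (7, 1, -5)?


Midpoint = ((-13+7)/2, (15+1)/2, (0+-5)/2) = (-3, 8, -2.5)

(-3, 8, -2.5)


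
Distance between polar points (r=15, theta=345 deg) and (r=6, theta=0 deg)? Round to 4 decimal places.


d = sqrt(r1^2 + r2^2 - 2*r1*r2*cos(t2-t1))
d = sqrt(15^2 + 6^2 - 2*15*6*cos(0-345)) = 9.3345

9.3345
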